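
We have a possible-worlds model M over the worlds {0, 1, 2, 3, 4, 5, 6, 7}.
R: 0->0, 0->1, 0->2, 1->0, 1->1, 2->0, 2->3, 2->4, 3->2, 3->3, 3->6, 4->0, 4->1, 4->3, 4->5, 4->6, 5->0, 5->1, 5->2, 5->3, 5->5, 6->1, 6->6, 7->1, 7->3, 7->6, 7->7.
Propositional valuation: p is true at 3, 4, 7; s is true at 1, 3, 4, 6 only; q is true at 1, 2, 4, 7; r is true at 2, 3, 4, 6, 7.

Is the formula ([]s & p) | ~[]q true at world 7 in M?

Yes

At 7: []s & p is false, ~[]q is true, so ([]s & p) | ~[]q is true.
  At 7: []s is false, p is true, so []s & p is false.
    At 7: []s requires s at every successor {1, 3, 6, 7}.
      s fails at 7, so []s is false at 7.
  At 7: []q is false, so ~[]q is true.
    At 7: []q requires q at every successor {1, 3, 6, 7}.
      q fails at 3, so []q is false at 7.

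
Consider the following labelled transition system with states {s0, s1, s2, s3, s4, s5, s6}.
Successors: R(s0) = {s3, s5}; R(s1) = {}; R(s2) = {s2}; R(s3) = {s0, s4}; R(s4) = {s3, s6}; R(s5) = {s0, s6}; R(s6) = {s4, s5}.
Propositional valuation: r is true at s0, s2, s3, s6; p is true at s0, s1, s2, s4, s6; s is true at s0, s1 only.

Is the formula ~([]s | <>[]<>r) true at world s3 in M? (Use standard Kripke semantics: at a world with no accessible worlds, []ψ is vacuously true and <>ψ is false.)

At s3: []s | <>[]<>r is true, so ~([]s | <>[]<>r) is false.
  At s3: []s is false, <>[]<>r is true, so []s | <>[]<>r is true.
    At s3: []s requires s at every successor {s0, s4}.
      s fails at s4, so []s is false at s3.
    At s3: <>[]<>r requires []<>r at some successor in {s0, s4}.
      []<>r holds at s0, so <>[]<>r is true at s3.

No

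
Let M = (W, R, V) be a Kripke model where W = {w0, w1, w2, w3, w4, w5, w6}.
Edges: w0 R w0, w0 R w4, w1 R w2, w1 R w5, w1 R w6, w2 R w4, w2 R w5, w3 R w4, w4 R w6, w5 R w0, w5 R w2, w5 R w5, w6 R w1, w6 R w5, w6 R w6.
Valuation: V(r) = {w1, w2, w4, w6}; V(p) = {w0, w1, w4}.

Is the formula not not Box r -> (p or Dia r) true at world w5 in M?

Yes

At w5: not not Box r is false, p or Dia r is true, so not not Box r -> (p or Dia r) is true.
  At w5: not Box r is true, so not not Box r is false.
    At w5: Box r is false, so not Box r is true.
      At w5: Box r requires r at every successor {w0, w2, w5}.
        r fails at w0, so Box r is false at w5.
  At w5: p is false, Dia r is true, so p or Dia r is true.
    At w5: Dia r requires r at some successor in {w0, w2, w5}.
      r holds at w2, so Dia r is true at w5.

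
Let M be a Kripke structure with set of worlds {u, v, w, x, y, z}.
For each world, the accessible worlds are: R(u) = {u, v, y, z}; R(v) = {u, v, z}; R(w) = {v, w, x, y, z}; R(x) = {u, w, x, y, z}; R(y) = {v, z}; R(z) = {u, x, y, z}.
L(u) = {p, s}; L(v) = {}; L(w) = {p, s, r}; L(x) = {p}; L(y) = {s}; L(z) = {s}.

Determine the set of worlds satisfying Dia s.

u, v, w, x, y, z

Let φ = Dia s. Evaluate φ at each world:
  u (successors {u, v, y, z}): φ is true.
  v (successors {u, v, z}): φ is true.
  w (successors {v, w, x, y, z}): φ is true.
  x (successors {u, w, x, y, z}): φ is true.
  y (successors {v, z}): φ is true.
  z (successors {u, x, y, z}): φ is true.
For instance, at w:
  At w: Dia s requires s at some successor in {v, w, x, y, z}.
    s holds at w, so Dia s is true at w.
Satisfying worlds: {u, v, w, x, y, z}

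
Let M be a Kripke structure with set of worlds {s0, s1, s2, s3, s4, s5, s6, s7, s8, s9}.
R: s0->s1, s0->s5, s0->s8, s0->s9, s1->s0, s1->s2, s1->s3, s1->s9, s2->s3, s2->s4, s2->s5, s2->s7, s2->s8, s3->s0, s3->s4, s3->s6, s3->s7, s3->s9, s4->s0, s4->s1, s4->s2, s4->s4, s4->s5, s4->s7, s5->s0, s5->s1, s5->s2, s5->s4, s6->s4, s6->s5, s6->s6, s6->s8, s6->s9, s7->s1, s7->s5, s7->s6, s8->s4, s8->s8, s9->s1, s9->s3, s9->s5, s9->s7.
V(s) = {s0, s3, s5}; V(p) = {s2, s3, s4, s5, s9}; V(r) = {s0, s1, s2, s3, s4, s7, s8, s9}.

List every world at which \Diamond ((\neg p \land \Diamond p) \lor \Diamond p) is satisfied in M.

s0, s1, s2, s3, s4, s5, s6, s7, s8, s9

Let φ = \Diamond ((\neg p \land \Diamond p) \lor \Diamond p). Evaluate φ at each world:
  s0 (successors {s1, s5, s8, s9}): φ is true.
  s1 (successors {s0, s2, s3, s9}): φ is true.
  s2 (successors {s3, s4, s5, s7, s8}): φ is true.
  s3 (successors {s0, s4, s6, s7, s9}): φ is true.
  s4 (successors {s0, s1, s2, s4, s5, s7}): φ is true.
  s5 (successors {s0, s1, s2, s4}): φ is true.
  s6 (successors {s4, s5, s6, s8, s9}): φ is true.
  s7 (successors {s1, s5, s6}): φ is true.
  s8 (successors {s4, s8}): φ is true.
  s9 (successors {s1, s3, s5, s7}): φ is true.
For instance, at s9:
  At s9: \Diamond ((\neg p \land \Diamond p) \lor \Diamond p) requires (\neg p \land \Diamond p) \lor \Diamond p at some successor in {s1, s3, s5, s7}.
    (\neg p \land \Diamond p) \lor \Diamond p holds at s1, so \Diamond ((\neg p \land \Diamond p) \lor \Diamond p) is true at s9.
      At s1: \neg p \land \Diamond p is true, \Diamond p is true, so (\neg p \land \Diamond p) \lor \Diamond p is true.
Satisfying worlds: {s0, s1, s2, s3, s4, s5, s6, s7, s8, s9}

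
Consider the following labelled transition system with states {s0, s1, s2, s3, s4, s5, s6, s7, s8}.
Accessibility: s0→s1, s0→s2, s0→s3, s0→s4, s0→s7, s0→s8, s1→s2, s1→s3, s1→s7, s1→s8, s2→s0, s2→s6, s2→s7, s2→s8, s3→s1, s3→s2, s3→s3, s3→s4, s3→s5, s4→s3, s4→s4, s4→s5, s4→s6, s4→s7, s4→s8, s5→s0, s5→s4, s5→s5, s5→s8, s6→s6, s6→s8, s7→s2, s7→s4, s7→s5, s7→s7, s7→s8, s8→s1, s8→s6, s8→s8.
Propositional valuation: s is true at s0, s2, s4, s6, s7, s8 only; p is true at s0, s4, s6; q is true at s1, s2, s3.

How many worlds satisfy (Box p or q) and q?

Recall that Box ψ holds at a world iff ψ holds at every accessible world, and Dia ψ holds iff ψ holds at some accessible world.
Let φ = (Box p or q) and q. Evaluate φ at each world:
  s0 (successors {s1, s2, s3, s4, s7, s8}): φ is false.
  s1 (successors {s2, s3, s7, s8}): φ is true.
  s2 (successors {s0, s6, s7, s8}): φ is true.
  s3 (successors {s1, s2, s3, s4, s5}): φ is true.
  s4 (successors {s3, s4, s5, s6, s7, s8}): φ is false.
  s5 (successors {s0, s4, s5, s8}): φ is false.
  s6 (successors {s6, s8}): φ is false.
  s7 (successors {s2, s4, s5, s7, s8}): φ is false.
  s8 (successors {s1, s6, s8}): φ is false.
For instance, at s8:
  At s8: Box p or q is false, q is false, so (Box p or q) and q is false.
    At s8: Box p is false, q is false, so Box p or q is false.
      At s8: Box p requires p at every successor {s1, s6, s8}.
        p fails at s1, so Box p is false at s8.
Satisfying worlds: {s1, s2, s3}

3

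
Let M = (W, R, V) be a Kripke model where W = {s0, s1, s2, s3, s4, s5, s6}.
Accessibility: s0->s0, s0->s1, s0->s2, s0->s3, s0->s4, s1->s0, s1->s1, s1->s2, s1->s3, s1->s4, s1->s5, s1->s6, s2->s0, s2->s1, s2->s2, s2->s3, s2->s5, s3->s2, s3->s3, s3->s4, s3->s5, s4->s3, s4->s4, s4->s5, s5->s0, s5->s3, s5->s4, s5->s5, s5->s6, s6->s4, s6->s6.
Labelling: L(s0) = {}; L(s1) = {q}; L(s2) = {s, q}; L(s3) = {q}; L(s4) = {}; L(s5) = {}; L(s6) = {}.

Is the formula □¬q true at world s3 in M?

At s3: □¬q requires ¬q at every successor {s2, s3, s4, s5}.
  ¬q fails at s2, so □¬q is false at s3.

No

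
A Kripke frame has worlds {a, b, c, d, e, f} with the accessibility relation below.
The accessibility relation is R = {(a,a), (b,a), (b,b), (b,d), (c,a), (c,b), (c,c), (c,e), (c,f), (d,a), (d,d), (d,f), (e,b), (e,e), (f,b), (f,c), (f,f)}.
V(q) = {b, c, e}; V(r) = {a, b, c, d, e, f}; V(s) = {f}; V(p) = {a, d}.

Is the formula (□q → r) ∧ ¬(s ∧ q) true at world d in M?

Yes

At d: □q → r is true, ¬(s ∧ q) is true, so (□q → r) ∧ ¬(s ∧ q) is true.
  At d: □q is false, r is true, so □q → r is true.
    At d: □q requires q at every successor {a, d, f}.
      q fails at a, so □q is false at d.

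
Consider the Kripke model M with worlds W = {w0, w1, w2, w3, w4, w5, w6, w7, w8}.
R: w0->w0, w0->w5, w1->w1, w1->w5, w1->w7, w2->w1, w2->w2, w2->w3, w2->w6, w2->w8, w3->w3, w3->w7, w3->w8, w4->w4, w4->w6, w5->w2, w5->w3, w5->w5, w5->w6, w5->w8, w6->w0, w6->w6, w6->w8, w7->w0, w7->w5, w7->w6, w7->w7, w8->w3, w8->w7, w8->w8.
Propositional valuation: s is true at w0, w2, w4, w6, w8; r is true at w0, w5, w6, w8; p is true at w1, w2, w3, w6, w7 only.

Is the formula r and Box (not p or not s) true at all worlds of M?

No

Let φ = r and Box (not p or not s). Evaluate φ at each world:
  w0 (successors {w0, w5}): φ is true.
  w1 (successors {w1, w5, w7}): φ is false.
  w2 (successors {w1, w2, w3, w6, w8}): φ is false.
  w3 (successors {w3, w7, w8}): φ is false.
  w4 (successors {w4, w6}): φ is false.
  w5 (successors {w2, w3, w5, w6, w8}): φ is false.
  w6 (successors {w0, w6, w8}): φ is false.
  w7 (successors {w0, w5, w6, w7}): φ is false.
  w8 (successors {w3, w7, w8}): φ is true.
Detail at w1 (counterexample):
  At w1: r is false, Box (not p or not s) is true, so r and Box (not p or not s) is false.
    At w1: Box (not p or not s) requires not p or not s at every successor {w1, w5, w7}.
      At w1: not p or not s is true.
      At w5: not p or not s is true.
      At w7: not p or not s is true.
    So Box (not p or not s) is true at w1.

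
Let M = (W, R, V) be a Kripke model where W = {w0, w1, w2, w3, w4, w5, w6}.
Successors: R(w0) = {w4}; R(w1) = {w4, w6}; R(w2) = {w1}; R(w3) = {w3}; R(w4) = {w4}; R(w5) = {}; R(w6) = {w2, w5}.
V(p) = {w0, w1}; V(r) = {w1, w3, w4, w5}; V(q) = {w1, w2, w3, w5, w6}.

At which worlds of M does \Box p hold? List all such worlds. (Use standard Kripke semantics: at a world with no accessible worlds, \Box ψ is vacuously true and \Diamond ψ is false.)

Let φ = \Box p. Evaluate φ at each world:
  w0 (successors {w4}): φ is false.
  w1 (successors {w4, w6}): φ is false.
  w2 (successors {w1}): φ is true.
  w3 (successors {w3}): φ is false.
  w4 (successors {w4}): φ is false.
  w5 (successors ∅): φ is true.
  w6 (successors {w2, w5}): φ is false.
For instance, at w3:
  At w3: \Box p requires p at every successor {w3}.
    p fails at w3, so \Box p is false at w3.
Satisfying worlds: {w2, w5}

w2, w5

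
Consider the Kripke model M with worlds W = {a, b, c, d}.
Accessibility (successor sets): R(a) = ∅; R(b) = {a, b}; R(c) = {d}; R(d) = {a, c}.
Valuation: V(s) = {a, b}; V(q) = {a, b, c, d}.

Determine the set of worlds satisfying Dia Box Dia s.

Recall that Box ψ holds at a world iff ψ holds at every accessible world, and Dia ψ holds iff ψ holds at some accessible world.
Let φ = Dia Box Dia s. Evaluate φ at each world:
  a (successors ∅): φ is false.
  b (successors {a, b}): φ is true.
  c (successors {d}): φ is false.
  d (successors {a, c}): φ is true.
For instance, at c:
  At c: Dia Box Dia s requires Box Dia s at some successor in {d}.
    At d: Box Dia s is false.
  So Dia Box Dia s is false at c.
Satisfying worlds: {b, d}

b, d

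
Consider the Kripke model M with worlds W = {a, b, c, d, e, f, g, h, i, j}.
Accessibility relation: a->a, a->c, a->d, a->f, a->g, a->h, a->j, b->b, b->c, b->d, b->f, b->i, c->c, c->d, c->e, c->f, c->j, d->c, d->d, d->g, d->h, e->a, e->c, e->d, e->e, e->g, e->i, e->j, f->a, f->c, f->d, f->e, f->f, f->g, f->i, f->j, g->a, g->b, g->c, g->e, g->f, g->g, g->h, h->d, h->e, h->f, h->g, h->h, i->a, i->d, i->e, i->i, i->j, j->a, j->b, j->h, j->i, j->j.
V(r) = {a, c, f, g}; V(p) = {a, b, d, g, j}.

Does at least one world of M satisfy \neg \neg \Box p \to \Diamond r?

Yes

Let φ = \neg \neg \Box p \to \Diamond r. Evaluate φ at each world:
  a (successors {a, c, d, f, g, h, j}): φ is true.
  b (successors {b, c, d, f, i}): φ is true.
  c (successors {c, d, e, f, j}): φ is true.
  d (successors {c, d, g, h}): φ is true.
  e (successors {a, c, d, e, g, i, j}): φ is true.
  f (successors {a, c, d, e, f, g, i, j}): φ is true.
  g (successors {a, b, c, e, f, g, h}): φ is true.
  h (successors {d, e, f, g, h}): φ is true.
  i (successors {a, d, e, i, j}): φ is true.
  j (successors {a, b, h, i, j}): φ is true.
Detail at a (witness):
  At a: \neg \neg \Box p is false, \Diamond r is true, so \neg \neg \Box p \to \Diamond r is true.
    At a: \neg \Box p is true, so \neg \neg \Box p is false.
      At a: \Box p is false, so \neg \Box p is true.
    At a: \Diamond r requires r at some successor in {a, c, d, f, g, h, j}.
      r holds at a, so \Diamond r is true at a.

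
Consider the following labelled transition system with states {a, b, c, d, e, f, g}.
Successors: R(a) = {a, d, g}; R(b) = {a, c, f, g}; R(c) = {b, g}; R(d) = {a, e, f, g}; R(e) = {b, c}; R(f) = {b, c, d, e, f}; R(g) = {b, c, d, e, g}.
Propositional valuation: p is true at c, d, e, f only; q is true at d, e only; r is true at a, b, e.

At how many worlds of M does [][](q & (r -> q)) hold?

0

Recall that []ψ holds at a world iff ψ holds at every accessible world, and <>ψ holds iff ψ holds at some accessible world.
Let φ = [][](q & (r -> q)). Evaluate φ at each world:
  a (successors {a, d, g}): φ is false.
  b (successors {a, c, f, g}): φ is false.
  c (successors {b, g}): φ is false.
  d (successors {a, e, f, g}): φ is false.
  e (successors {b, c}): φ is false.
  f (successors {b, c, d, e, f}): φ is false.
  g (successors {b, c, d, e, g}): φ is false.
For instance, at c:
  At c: [][](q & (r -> q)) requires [](q & (r -> q)) at every successor {b, g}.
    [](q & (r -> q)) fails at b, so [][](q & (r -> q)) is false at c.
      At b: [](q & (r -> q)) requires q & (r -> q) at every successor {a, c, f, g}.
        q & (r -> q) fails at a, so [](q & (r -> q)) is false at b.
Satisfying worlds: none.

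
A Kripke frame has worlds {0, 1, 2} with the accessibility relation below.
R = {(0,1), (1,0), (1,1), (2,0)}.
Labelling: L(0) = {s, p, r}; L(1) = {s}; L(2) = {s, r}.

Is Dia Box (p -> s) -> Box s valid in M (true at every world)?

Yes

Let φ = Dia Box (p -> s) -> Box s. Evaluate φ at each world:
  0 (successors {1}): φ is true.
  1 (successors {0, 1}): φ is true.
  2 (successors {0}): φ is true.
For instance, at 1:
  At 1: Dia Box (p -> s) is true, Box s is true, so Dia Box (p -> s) -> Box s is true.
    At 1: Dia Box (p -> s) requires Box (p -> s) at some successor in {0, 1}.
      Box (p -> s) holds at 0, so Dia Box (p -> s) is true at 1.
    At 1: Box s requires s at every successor {0, 1}.
      At 0: s is true.
      At 1: s is true.
    So Box s is true at 1.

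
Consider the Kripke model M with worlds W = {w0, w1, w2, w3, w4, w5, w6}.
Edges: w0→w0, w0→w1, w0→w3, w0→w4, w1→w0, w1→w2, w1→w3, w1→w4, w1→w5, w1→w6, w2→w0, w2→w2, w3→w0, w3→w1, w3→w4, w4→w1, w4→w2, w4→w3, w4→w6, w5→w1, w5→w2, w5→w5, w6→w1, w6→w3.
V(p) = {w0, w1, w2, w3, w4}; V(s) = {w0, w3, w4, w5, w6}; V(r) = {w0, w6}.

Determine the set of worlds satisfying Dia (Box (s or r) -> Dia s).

w0, w1, w2, w3, w4, w5, w6

Let φ = Dia (Box (s or r) -> Dia s). Evaluate φ at each world:
  w0 (successors {w0, w1, w3, w4}): φ is true.
  w1 (successors {w0, w2, w3, w4, w5, w6}): φ is true.
  w2 (successors {w0, w2}): φ is true.
  w3 (successors {w0, w1, w4}): φ is true.
  w4 (successors {w1, w2, w3, w6}): φ is true.
  w5 (successors {w1, w2, w5}): φ is true.
  w6 (successors {w1, w3}): φ is true.
For instance, at w1:
  At w1: Dia (Box (s or r) -> Dia s) requires Box (s or r) -> Dia s at some successor in {w0, w2, w3, w4, w5, w6}.
    Box (s or r) -> Dia s holds at w0, so Dia (Box (s or r) -> Dia s) is true at w1.
      At w0: Box (s or r) is false, Dia s is true, so Box (s or r) -> Dia s is true.
Satisfying worlds: {w0, w1, w2, w3, w4, w5, w6}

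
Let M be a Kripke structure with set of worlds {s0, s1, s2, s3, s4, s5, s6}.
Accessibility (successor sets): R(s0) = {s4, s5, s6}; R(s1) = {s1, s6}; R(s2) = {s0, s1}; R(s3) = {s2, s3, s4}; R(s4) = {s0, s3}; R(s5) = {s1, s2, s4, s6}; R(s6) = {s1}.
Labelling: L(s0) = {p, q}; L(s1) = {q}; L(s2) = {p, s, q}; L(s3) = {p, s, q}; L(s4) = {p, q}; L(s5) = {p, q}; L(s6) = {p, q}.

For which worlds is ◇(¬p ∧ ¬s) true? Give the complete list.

s1, s2, s5, s6

Let φ = ◇(¬p ∧ ¬s). Evaluate φ at each world:
  s0 (successors {s4, s5, s6}): φ is false.
  s1 (successors {s1, s6}): φ is true.
  s2 (successors {s0, s1}): φ is true.
  s3 (successors {s2, s3, s4}): φ is false.
  s4 (successors {s0, s3}): φ is false.
  s5 (successors {s1, s2, s4, s6}): φ is true.
  s6 (successors {s1}): φ is true.
For instance, at s4:
  At s4: ◇(¬p ∧ ¬s) requires ¬p ∧ ¬s at some successor in {s0, s3}.
    At s0: ¬p ∧ ¬s is false.
    At s3: ¬p ∧ ¬s is false.
  So ◇(¬p ∧ ¬s) is false at s4.
Satisfying worlds: {s1, s2, s5, s6}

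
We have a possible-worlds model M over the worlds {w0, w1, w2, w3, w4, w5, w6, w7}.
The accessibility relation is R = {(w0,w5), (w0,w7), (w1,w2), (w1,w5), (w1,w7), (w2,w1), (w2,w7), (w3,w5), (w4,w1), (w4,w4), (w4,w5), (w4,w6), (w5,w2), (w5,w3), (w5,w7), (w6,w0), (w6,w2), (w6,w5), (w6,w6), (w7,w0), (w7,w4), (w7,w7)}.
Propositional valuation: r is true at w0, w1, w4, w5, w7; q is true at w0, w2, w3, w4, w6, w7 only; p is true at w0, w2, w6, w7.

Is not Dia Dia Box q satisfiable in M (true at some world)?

Let φ = not Dia Dia Box q. Evaluate φ at each world:
  w0 (successors {w5, w7}): φ is false.
  w1 (successors {w2, w5, w7}): φ is false.
  w2 (successors {w1, w7}): φ is false.
  w3 (successors {w5}): φ is false.
  w4 (successors {w1, w4, w5, w6}): φ is false.
  w5 (successors {w2, w3, w7}): φ is false.
  w6 (successors {w0, w2, w5, w6}): φ is false.
  w7 (successors {w0, w4, w7}): φ is false.
For instance, at w2:
  At w2: Dia Dia Box q is true, so not Dia Dia Box q is false.
    At w2: Dia Dia Box q requires Dia Box q at some successor in {w1, w7}.
      Dia Box q holds at w1, so Dia Dia Box q is true at w2.

No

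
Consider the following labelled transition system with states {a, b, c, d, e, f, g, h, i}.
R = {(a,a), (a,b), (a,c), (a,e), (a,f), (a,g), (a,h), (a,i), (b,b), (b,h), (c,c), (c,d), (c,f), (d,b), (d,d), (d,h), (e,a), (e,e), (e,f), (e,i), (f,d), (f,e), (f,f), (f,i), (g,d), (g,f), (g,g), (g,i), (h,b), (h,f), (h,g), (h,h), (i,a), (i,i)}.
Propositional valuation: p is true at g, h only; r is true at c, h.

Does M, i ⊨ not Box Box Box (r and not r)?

Recall that Box ψ holds at a world iff ψ holds at every accessible world, and Dia ψ holds iff ψ holds at some accessible world.
At i: Box Box Box (r and not r) is false, so not Box Box Box (r and not r) is true.
  At i: Box Box Box (r and not r) requires Box Box (r and not r) at every successor {a, i}.
    Box Box (r and not r) fails at a, so Box Box Box (r and not r) is false at i.
      At a: Box Box (r and not r) requires Box (r and not r) at every successor {a, b, c, e, f, g, h, i}.
        Box (r and not r) fails at a, so Box Box (r and not r) is false at a.

Yes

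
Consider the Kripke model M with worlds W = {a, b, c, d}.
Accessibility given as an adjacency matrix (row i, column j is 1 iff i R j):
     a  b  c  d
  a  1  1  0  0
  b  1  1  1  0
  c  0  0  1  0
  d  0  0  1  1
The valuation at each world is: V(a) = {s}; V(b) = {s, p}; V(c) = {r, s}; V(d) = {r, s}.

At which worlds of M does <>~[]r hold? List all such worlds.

Let φ = <>~[]r. Evaluate φ at each world:
  a (successors {a, b}): φ is true.
  b (successors {a, b, c}): φ is true.
  c (successors {c}): φ is false.
  d (successors {c, d}): φ is false.
For instance, at b:
  At b: <>~[]r requires ~[]r at some successor in {a, b, c}.
    ~[]r holds at a, so <>~[]r is true at b.
      At a: []r is false, so ~[]r is true.
Satisfying worlds: {a, b}

a, b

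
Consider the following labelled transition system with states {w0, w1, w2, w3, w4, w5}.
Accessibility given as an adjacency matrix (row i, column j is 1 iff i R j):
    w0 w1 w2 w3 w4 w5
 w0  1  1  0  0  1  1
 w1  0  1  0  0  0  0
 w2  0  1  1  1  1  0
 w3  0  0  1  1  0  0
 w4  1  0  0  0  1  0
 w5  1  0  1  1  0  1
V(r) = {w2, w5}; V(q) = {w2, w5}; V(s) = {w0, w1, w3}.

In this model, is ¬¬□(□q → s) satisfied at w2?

Yes

At w2: ¬□(□q → s) is false, so ¬¬□(□q → s) is true.
  At w2: □(□q → s) is true, so ¬□(□q → s) is false.
    At w2: □(□q → s) requires □q → s at every successor {w1, w2, w3, w4}.
      At w1: □q → s is true.
      At w2: □q → s is true.
      At w3: □q → s is true.
      At w4: □q → s is true.
    So □(□q → s) is true at w2.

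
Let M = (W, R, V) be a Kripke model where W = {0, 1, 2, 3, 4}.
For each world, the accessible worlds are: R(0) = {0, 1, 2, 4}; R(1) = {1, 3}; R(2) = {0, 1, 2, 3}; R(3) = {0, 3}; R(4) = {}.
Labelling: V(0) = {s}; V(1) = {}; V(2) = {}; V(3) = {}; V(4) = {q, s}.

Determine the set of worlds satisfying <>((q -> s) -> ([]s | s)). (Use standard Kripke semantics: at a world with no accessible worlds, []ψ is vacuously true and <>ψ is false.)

Recall that []ψ holds at a world iff ψ holds at every accessible world, and <>ψ holds iff ψ holds at some accessible world.
Let φ = <>((q -> s) -> ([]s | s)). Evaluate φ at each world:
  0 (successors {0, 1, 2, 4}): φ is true.
  1 (successors {1, 3}): φ is false.
  2 (successors {0, 1, 2, 3}): φ is true.
  3 (successors {0, 3}): φ is true.
  4 (successors ∅): φ is false.
For instance, at 1:
  At 1: <>((q -> s) -> ([]s | s)) requires (q -> s) -> ([]s | s) at some successor in {1, 3}.
    At 1: (q -> s) -> ([]s | s) is false.
    At 3: (q -> s) -> ([]s | s) is false.
  So <>((q -> s) -> ([]s | s)) is false at 1.
Satisfying worlds: {0, 2, 3}

0, 2, 3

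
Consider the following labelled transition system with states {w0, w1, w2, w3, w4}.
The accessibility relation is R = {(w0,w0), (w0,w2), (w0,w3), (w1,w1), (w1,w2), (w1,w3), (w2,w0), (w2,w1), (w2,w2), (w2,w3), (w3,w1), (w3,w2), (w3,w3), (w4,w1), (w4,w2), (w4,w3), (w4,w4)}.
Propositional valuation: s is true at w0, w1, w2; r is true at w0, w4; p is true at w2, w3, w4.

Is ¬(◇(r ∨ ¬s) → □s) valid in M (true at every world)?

Let φ = ¬(◇(r ∨ ¬s) → □s). Evaluate φ at each world:
  w0 (successors {w0, w2, w3}): φ is true.
  w1 (successors {w1, w2, w3}): φ is true.
  w2 (successors {w0, w1, w2, w3}): φ is true.
  w3 (successors {w1, w2, w3}): φ is true.
  w4 (successors {w1, w2, w3, w4}): φ is true.
For instance, at w2:
  At w2: ◇(r ∨ ¬s) → □s is false, so ¬(◇(r ∨ ¬s) → □s) is true.
    At w2: ◇(r ∨ ¬s) is true, □s is false, so ◇(r ∨ ¬s) → □s is false.
      At w2: ◇(r ∨ ¬s) requires r ∨ ¬s at some successor in {w0, w1, w2, w3}.
        r ∨ ¬s holds at w0, so ◇(r ∨ ¬s) is true at w2.
      At w2: □s requires s at every successor {w0, w1, w2, w3}.
        s fails at w3, so □s is false at w2.

Yes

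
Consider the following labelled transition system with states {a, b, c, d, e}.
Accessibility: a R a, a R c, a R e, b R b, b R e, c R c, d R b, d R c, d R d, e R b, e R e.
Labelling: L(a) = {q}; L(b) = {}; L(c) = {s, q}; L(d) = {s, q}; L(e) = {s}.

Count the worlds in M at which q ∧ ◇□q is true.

3

Let φ = q ∧ ◇□q. Evaluate φ at each world:
  a (successors {a, c, e}): φ is true.
  b (successors {b, e}): φ is false.
  c (successors {c}): φ is true.
  d (successors {b, c, d}): φ is true.
  e (successors {b, e}): φ is false.
For instance, at a:
  At a: q is true, ◇□q is true, so q ∧ ◇□q is true.
    At a: ◇□q requires □q at some successor in {a, c, e}.
      □q holds at c, so ◇□q is true at a.
Satisfying worlds: {a, c, d}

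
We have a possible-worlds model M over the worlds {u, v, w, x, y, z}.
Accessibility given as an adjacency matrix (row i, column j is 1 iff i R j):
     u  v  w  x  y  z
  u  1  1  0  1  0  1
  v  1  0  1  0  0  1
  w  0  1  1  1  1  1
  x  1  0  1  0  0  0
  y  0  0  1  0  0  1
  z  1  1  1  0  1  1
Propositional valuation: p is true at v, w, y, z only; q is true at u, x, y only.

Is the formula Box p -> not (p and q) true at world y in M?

At y: Box p is true, not (p and q) is false, so Box p -> not (p and q) is false.
  At y: Box p requires p at every successor {w, z}.
    At w: p is true.
    At z: p is true.
  So Box p is true at y.

No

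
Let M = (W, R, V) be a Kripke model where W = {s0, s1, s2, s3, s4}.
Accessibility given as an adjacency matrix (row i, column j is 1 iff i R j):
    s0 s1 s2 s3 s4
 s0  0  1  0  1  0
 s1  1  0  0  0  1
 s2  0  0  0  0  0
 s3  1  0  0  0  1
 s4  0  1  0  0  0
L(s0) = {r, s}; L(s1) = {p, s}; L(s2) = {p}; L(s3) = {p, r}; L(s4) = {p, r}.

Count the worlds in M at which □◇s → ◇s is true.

4

Let φ = □◇s → ◇s. Evaluate φ at each world:
  s0 (successors {s1, s3}): φ is true.
  s1 (successors {s0, s4}): φ is true.
  s2 (successors ∅): φ is false.
  s3 (successors {s0, s4}): φ is true.
  s4 (successors {s1}): φ is true.
For instance, at s1:
  At s1: □◇s is true, ◇s is true, so □◇s → ◇s is true.
    At s1: □◇s requires ◇s at every successor {s0, s4}.
      At s0: ◇s is true.
      At s4: ◇s is true.
    So □◇s is true at s1.
    At s1: ◇s requires s at some successor in {s0, s4}.
      s holds at s0, so ◇s is true at s1.
Satisfying worlds: {s0, s1, s3, s4}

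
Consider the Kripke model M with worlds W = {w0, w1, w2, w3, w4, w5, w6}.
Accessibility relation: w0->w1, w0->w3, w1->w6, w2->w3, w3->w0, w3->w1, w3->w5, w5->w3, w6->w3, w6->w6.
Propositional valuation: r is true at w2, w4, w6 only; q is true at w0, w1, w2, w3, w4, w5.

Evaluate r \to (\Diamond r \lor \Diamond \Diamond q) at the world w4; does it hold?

No

Recall that \Diamond ψ holds at a world iff ψ holds at some accessible world.
At w4: r is true, \Diamond r \lor \Diamond \Diamond q is false, so r \to (\Diamond r \lor \Diamond \Diamond q) is false.
  At w4: \Diamond r is false, \Diamond \Diamond q is false, so \Diamond r \lor \Diamond \Diamond q is false.
    At w4: no accessible worlds, so \Diamond r is false.
    At w4: no accessible worlds, so \Diamond \Diamond q is false.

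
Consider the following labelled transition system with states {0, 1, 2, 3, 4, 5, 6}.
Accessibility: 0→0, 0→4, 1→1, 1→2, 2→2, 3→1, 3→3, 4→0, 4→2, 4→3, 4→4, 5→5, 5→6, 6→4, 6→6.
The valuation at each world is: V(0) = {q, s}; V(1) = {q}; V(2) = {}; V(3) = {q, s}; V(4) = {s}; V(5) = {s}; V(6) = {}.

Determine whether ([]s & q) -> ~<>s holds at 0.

At 0: []s & q is true, ~<>s is false, so ([]s & q) -> ~<>s is false.
  At 0: []s is true, q is true, so []s & q is true.
    At 0: []s requires s at every successor {0, 4}.
      At 0: s is true.
      At 4: s is true.
    So []s is true at 0.
  At 0: <>s is true, so ~<>s is false.
    At 0: <>s requires s at some successor in {0, 4}.
      s holds at 0, so <>s is true at 0.

No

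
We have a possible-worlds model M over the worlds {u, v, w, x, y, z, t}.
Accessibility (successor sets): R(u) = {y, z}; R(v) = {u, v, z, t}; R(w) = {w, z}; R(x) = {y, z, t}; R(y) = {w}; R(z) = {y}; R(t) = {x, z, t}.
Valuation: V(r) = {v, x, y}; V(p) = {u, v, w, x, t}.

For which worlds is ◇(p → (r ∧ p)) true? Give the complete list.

Recall that ◇ψ holds at a world iff ψ holds at some accessible world.
Let φ = ◇(p → (r ∧ p)). Evaluate φ at each world:
  u (successors {y, z}): φ is true.
  v (successors {u, v, z, t}): φ is true.
  w (successors {w, z}): φ is true.
  x (successors {y, z, t}): φ is true.
  y (successors {w}): φ is false.
  z (successors {y}): φ is true.
  t (successors {x, z, t}): φ is true.
For instance, at z:
  At z: ◇(p → (r ∧ p)) requires p → (r ∧ p) at some successor in {y}.
    p → (r ∧ p) holds at y, so ◇(p → (r ∧ p)) is true at z.
Satisfying worlds: {u, v, w, x, z, t}

u, v, w, x, z, t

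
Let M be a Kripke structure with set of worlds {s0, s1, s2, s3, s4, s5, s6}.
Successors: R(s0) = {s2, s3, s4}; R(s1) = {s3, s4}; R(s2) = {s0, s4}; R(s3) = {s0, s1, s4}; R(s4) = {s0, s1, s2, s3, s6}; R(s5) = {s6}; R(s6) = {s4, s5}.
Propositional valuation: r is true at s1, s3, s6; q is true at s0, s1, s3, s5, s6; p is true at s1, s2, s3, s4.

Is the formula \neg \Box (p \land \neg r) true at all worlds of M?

Let φ = \neg \Box (p \land \neg r). Evaluate φ at each world:
  s0 (successors {s2, s3, s4}): φ is true.
  s1 (successors {s3, s4}): φ is true.
  s2 (successors {s0, s4}): φ is true.
  s3 (successors {s0, s1, s4}): φ is true.
  s4 (successors {s0, s1, s2, s3, s6}): φ is true.
  s5 (successors {s6}): φ is true.
  s6 (successors {s4, s5}): φ is true.
For instance, at s4:
  At s4: \Box (p \land \neg r) is false, so \neg \Box (p \land \neg r) is true.
    At s4: \Box (p \land \neg r) requires p \land \neg r at every successor {s0, s1, s2, s3, s6}.
      p \land \neg r fails at s0, so \Box (p \land \neg r) is false at s4.

Yes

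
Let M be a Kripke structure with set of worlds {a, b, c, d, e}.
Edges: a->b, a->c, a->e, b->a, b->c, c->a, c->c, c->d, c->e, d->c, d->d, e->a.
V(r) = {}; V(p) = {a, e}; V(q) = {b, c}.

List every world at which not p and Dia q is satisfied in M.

b, c, d

Recall that Dia ψ holds at a world iff ψ holds at some accessible world.
Let φ = not p and Dia q. Evaluate φ at each world:
  a (successors {b, c, e}): φ is false.
  b (successors {a, c}): φ is true.
  c (successors {a, c, d, e}): φ is true.
  d (successors {c, d}): φ is true.
  e (successors {a}): φ is false.
For instance, at b:
  At b: not p is true, Dia q is true, so not p and Dia q is true.
    At b: Dia q requires q at some successor in {a, c}.
      q holds at c, so Dia q is true at b.
Satisfying worlds: {b, c, d}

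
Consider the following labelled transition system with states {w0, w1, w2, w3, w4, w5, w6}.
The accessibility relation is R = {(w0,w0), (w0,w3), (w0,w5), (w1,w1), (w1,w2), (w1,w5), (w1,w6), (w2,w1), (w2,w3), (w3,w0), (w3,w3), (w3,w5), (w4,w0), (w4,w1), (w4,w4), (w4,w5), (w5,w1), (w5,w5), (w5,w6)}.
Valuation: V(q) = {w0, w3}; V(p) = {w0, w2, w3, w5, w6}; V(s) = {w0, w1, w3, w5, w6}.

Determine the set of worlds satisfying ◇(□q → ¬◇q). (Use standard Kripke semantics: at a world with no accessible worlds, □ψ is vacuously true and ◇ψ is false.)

Let φ = ◇(□q → ¬◇q). Evaluate φ at each world:
  w0 (successors {w0, w3, w5}): φ is true.
  w1 (successors {w1, w2, w5, w6}): φ is true.
  w2 (successors {w1, w3}): φ is true.
  w3 (successors {w0, w3, w5}): φ is true.
  w4 (successors {w0, w1, w4, w5}): φ is true.
  w5 (successors {w1, w5, w6}): φ is true.
  w6 (successors ∅): φ is false.
For instance, at w5:
  At w5: ◇(□q → ¬◇q) requires □q → ¬◇q at some successor in {w1, w5, w6}.
    □q → ¬◇q holds at w1, so ◇(□q → ¬◇q) is true at w5.
      At w1: □q is false, ¬◇q is true, so □q → ¬◇q is true.
Satisfying worlds: {w0, w1, w2, w3, w4, w5}

w0, w1, w2, w3, w4, w5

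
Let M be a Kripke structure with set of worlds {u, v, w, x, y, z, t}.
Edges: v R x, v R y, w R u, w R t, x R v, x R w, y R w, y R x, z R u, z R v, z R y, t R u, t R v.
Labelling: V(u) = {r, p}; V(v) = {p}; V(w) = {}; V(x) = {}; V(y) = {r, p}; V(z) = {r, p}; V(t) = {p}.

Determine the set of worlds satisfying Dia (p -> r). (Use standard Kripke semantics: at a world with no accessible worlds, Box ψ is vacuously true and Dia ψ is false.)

Let φ = Dia (p -> r). Evaluate φ at each world:
  u (successors ∅): φ is false.
  v (successors {x, y}): φ is true.
  w (successors {u, t}): φ is true.
  x (successors {v, w}): φ is true.
  y (successors {w, x}): φ is true.
  z (successors {u, v, y}): φ is true.
  t (successors {u, v}): φ is true.
For instance, at y:
  At y: Dia (p -> r) requires p -> r at some successor in {w, x}.
    p -> r holds at w, so Dia (p -> r) is true at y.
Satisfying worlds: {v, w, x, y, z, t}

v, w, x, y, z, t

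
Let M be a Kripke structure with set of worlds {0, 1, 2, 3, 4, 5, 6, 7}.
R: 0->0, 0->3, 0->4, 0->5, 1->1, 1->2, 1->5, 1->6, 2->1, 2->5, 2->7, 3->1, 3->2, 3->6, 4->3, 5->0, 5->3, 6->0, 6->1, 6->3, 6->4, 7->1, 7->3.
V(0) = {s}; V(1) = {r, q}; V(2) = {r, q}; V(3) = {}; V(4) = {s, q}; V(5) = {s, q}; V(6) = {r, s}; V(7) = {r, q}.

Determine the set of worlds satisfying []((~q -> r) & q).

2

Let φ = []((~q -> r) & q). Evaluate φ at each world:
  0 (successors {0, 3, 4, 5}): φ is false.
  1 (successors {1, 2, 5, 6}): φ is false.
  2 (successors {1, 5, 7}): φ is true.
  3 (successors {1, 2, 6}): φ is false.
  4 (successors {3}): φ is false.
  5 (successors {0, 3}): φ is false.
  6 (successors {0, 1, 3, 4}): φ is false.
  7 (successors {1, 3}): φ is false.
For instance, at 4:
  At 4: []((~q -> r) & q) requires (~q -> r) & q at every successor {3}.
    (~q -> r) & q fails at 3, so []((~q -> r) & q) is false at 4.
Satisfying worlds: {2}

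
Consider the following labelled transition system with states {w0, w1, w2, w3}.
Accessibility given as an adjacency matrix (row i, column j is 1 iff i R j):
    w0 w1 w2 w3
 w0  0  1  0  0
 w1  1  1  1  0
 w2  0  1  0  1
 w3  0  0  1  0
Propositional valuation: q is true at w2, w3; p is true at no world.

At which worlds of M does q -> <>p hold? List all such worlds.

Let φ = q -> <>p. Evaluate φ at each world:
  w0 (successors {w1}): φ is true.
  w1 (successors {w0, w1, w2}): φ is true.
  w2 (successors {w1, w3}): φ is false.
  w3 (successors {w2}): φ is false.
For instance, at w0:
  At w0: q is false, <>p is false, so q -> <>p is true.
    At w0: <>p requires p at some successor in {w1}.
      At w1: p is false.
    So <>p is false at w0.
Satisfying worlds: {w0, w1}

w0, w1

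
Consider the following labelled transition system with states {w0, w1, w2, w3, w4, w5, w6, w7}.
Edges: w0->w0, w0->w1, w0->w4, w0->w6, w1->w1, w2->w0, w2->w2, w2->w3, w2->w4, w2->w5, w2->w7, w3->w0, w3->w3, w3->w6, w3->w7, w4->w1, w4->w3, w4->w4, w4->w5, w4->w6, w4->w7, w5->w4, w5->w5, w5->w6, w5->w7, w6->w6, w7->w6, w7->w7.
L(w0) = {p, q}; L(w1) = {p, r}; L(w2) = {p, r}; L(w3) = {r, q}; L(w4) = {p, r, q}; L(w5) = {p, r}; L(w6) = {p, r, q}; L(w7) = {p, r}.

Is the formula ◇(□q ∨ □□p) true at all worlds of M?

Yes

Recall that □ψ holds at a world iff ψ holds at every accessible world, and ◇ψ holds iff ψ holds at some accessible world.
Let φ = ◇(□q ∨ □□p). Evaluate φ at each world:
  w0 (successors {w0, w1, w4, w6}): φ is true.
  w1 (successors {w1}): φ is true.
  w2 (successors {w0, w2, w3, w4, w5, w7}): φ is true.
  w3 (successors {w0, w3, w6, w7}): φ is true.
  w4 (successors {w1, w3, w4, w5, w6, w7}): φ is true.
  w5 (successors {w4, w5, w6, w7}): φ is true.
  w6 (successors {w6}): φ is true.
  w7 (successors {w6, w7}): φ is true.
For instance, at w7:
  At w7: ◇(□q ∨ □□p) requires □q ∨ □□p at some successor in {w6, w7}.
    □q ∨ □□p holds at w6, so ◇(□q ∨ □□p) is true at w7.
      At w6: □q is true, □□p is true, so □q ∨ □□p is true.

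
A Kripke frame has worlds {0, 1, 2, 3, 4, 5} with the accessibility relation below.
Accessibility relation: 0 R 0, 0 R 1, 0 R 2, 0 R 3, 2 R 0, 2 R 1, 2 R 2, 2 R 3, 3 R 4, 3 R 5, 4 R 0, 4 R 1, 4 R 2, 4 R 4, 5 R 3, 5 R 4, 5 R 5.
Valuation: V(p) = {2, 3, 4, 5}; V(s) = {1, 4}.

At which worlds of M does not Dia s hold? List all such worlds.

Let φ = not Dia s. Evaluate φ at each world:
  0 (successors {0, 1, 2, 3}): φ is false.
  1 (successors ∅): φ is true.
  2 (successors {0, 1, 2, 3}): φ is false.
  3 (successors {4, 5}): φ is false.
  4 (successors {0, 1, 2, 4}): φ is false.
  5 (successors {3, 4, 5}): φ is false.
For instance, at 0:
  At 0: Dia s is true, so not Dia s is false.
    At 0: Dia s requires s at some successor in {0, 1, 2, 3}.
      s holds at 1, so Dia s is true at 0.
Satisfying worlds: {1}

1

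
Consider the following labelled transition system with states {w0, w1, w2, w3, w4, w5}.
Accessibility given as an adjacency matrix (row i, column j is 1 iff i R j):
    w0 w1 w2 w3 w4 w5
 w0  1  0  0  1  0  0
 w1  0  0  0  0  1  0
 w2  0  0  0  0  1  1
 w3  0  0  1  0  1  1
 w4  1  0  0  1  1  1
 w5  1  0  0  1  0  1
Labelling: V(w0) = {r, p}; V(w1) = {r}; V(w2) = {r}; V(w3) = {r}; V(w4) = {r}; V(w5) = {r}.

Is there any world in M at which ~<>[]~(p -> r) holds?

Let φ = ~<>[]~(p -> r). Evaluate φ at each world:
  w0 (successors {w0, w3}): φ is true.
  w1 (successors {w4}): φ is true.
  w2 (successors {w4, w5}): φ is true.
  w3 (successors {w2, w4, w5}): φ is true.
  w4 (successors {w0, w3, w4, w5}): φ is true.
  w5 (successors {w0, w3, w5}): φ is true.
Detail at w0 (witness):
  At w0: <>[]~(p -> r) is false, so ~<>[]~(p -> r) is true.
    At w0: <>[]~(p -> r) requires []~(p -> r) at some successor in {w0, w3}.
      At w0: []~(p -> r) is false.
      At w3: []~(p -> r) is false.
    So <>[]~(p -> r) is false at w0.

Yes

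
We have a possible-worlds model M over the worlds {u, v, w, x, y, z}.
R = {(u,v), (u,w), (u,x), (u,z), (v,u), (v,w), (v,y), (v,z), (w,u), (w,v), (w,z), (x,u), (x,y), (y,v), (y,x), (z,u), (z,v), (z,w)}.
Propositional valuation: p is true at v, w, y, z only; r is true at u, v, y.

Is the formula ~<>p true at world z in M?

No

Recall that <>ψ holds at a world iff ψ holds at some accessible world.
At z: <>p is true, so ~<>p is false.
  At z: <>p requires p at some successor in {u, v, w}.
    p holds at v, so <>p is true at z.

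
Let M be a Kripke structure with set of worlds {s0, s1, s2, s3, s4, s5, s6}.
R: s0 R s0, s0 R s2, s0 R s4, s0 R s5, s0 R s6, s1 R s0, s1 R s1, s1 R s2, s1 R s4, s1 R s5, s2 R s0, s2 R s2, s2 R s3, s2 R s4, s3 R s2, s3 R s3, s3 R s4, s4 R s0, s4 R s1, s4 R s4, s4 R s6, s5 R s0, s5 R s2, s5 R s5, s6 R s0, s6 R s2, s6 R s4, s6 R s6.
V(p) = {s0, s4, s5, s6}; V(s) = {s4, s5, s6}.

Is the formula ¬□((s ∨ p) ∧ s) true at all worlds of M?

Yes

Let φ = ¬□((s ∨ p) ∧ s). Evaluate φ at each world:
  s0 (successors {s0, s2, s4, s5, s6}): φ is true.
  s1 (successors {s0, s1, s2, s4, s5}): φ is true.
  s2 (successors {s0, s2, s3, s4}): φ is true.
  s3 (successors {s2, s3, s4}): φ is true.
  s4 (successors {s0, s1, s4, s6}): φ is true.
  s5 (successors {s0, s2, s5}): φ is true.
  s6 (successors {s0, s2, s4, s6}): φ is true.
For instance, at s1:
  At s1: □((s ∨ p) ∧ s) is false, so ¬□((s ∨ p) ∧ s) is true.
    At s1: □((s ∨ p) ∧ s) requires (s ∨ p) ∧ s at every successor {s0, s1, s2, s4, s5}.
      (s ∨ p) ∧ s fails at s0, so □((s ∨ p) ∧ s) is false at s1.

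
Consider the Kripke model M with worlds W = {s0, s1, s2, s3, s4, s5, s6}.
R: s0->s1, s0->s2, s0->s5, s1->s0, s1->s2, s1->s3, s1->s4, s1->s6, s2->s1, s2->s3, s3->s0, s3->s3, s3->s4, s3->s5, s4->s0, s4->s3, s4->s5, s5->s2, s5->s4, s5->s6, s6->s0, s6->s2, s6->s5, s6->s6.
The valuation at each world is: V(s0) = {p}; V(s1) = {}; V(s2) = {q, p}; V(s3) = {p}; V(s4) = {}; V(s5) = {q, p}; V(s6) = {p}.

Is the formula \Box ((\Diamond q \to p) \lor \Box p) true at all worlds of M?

No

Let φ = \Box ((\Diamond q \to p) \lor \Box p). Evaluate φ at each world:
  s0 (successors {s1, s2, s5}): φ is false.
  s1 (successors {s0, s2, s3, s4, s6}): φ is true.
  s2 (successors {s1, s3}): φ is false.
  s3 (successors {s0, s3, s4, s5}): φ is true.
  s4 (successors {s0, s3, s5}): φ is true.
  s5 (successors {s2, s4, s6}): φ is true.
  s6 (successors {s0, s2, s5, s6}): φ is true.
Detail at s0 (counterexample):
  At s0: \Box ((\Diamond q \to p) \lor \Box p) requires (\Diamond q \to p) \lor \Box p at every successor {s1, s2, s5}.
    (\Diamond q \to p) \lor \Box p fails at s1, so \Box ((\Diamond q \to p) \lor \Box p) is false at s0.
      At s1: \Diamond q \to p is false, \Box p is false, so (\Diamond q \to p) \lor \Box p is false.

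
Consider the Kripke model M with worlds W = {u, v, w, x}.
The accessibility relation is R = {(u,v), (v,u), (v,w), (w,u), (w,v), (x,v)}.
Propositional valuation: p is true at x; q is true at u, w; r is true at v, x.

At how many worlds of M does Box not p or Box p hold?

4

Recall that Box ψ holds at a world iff ψ holds at every accessible world, and Dia ψ holds iff ψ holds at some accessible world.
Let φ = Box not p or Box p. Evaluate φ at each world:
  u (successors {v}): φ is true.
  v (successors {u, w}): φ is true.
  w (successors {u, v}): φ is true.
  x (successors {v}): φ is true.
For instance, at v:
  At v: Box not p is true, Box p is false, so Box not p or Box p is true.
    At v: Box not p requires not p at every successor {u, w}.
      At u: not p is true.
      At w: not p is true.
    So Box not p is true at v.
    At v: Box p requires p at every successor {u, w}.
      p fails at u, so Box p is false at v.
Satisfying worlds: {u, v, w, x}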